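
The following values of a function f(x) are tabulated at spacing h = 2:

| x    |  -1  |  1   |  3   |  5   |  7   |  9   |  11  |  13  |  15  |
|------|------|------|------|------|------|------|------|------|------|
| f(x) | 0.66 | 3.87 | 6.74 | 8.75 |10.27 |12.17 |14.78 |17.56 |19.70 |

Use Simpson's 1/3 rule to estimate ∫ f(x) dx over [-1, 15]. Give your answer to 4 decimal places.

168.8933

h = 2, n = 8.
(h/3)·[y₀ + 4y₁ + 2y₂ + 4y₃ + 2y₄ + 4y₅ + 2y₆ + 4y₇ + y₈] = 0.666667·(253.34) = 168.8933.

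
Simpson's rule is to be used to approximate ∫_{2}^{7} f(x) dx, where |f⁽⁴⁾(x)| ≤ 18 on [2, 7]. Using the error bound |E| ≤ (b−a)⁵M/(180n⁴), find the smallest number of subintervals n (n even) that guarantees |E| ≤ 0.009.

Need 56250/(180n⁴) ≤ 0.009.
n⁴ ≥ 56250/(180·0.009) = 34722.2 ⇒ n ≥ 13.6506, so the smallest even n is 14. (n must be even for Simpson's rule.)

14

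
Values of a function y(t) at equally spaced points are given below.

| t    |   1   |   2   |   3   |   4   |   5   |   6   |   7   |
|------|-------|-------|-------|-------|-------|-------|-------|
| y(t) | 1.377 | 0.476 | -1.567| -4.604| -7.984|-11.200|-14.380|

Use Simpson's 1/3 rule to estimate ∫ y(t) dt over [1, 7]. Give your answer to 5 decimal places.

h = 1, n = 6.
(h/3)·[y₀ + 4y₁ + 2y₂ + 4y₃ + 2y₄ + 4y₅ + y₆] = 0.333333·(-93.417) = -31.13900.

-31.13900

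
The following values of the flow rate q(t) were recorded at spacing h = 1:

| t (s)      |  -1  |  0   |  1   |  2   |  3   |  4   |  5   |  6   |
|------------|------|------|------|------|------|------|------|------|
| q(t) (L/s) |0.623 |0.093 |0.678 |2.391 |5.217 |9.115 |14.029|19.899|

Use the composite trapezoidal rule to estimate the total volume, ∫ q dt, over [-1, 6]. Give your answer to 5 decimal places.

h = 1, n = 7.
(h/2)·[y₀ + 2y₁ + 2y₂ + 2y₃ + 2y₄ + 2y₅ + 2y₆ + y₇] = 0.5·(83.568) = 41.78400.

41.78400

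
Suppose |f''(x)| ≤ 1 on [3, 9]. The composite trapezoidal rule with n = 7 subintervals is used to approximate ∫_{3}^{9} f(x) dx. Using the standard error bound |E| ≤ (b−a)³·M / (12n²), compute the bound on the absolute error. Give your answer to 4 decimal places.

0.3673

|E| ≤ (6)³·1 / (12·7²) = 216/588 = 0.3673.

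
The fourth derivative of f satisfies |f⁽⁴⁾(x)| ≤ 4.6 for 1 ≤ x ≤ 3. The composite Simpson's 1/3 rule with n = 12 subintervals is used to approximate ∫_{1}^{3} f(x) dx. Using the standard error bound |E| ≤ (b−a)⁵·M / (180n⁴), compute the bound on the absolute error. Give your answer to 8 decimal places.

|E| ≤ (2)⁵·4.6 / (180·12⁴) = 147.2/3732480 = 0.00003944.

0.00003944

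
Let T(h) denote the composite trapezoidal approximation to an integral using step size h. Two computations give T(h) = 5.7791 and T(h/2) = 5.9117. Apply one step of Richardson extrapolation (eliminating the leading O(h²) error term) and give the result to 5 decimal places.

R = (4·T(h/2) − T(h)) / 3 = (4·5.9117 − 5.7791)/3 = (17.8677)/3 = 5.95590.

5.95590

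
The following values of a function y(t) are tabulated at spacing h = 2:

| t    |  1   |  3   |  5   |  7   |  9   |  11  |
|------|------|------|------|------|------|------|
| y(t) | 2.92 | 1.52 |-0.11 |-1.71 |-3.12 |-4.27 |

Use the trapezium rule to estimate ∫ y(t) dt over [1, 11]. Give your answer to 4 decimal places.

-8.1900

h = 2, n = 5.
(h/2)·[y₀ + 2y₁ + 2y₂ + 2y₃ + 2y₄ + y₅] = 1·(-8.19) = -8.1900.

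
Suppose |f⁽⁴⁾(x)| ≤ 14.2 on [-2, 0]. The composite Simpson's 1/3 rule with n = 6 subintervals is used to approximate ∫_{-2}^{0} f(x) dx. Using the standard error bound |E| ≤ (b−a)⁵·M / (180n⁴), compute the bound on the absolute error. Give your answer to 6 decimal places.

|E| ≤ (2)⁵·14.2 / (180·6⁴) = 454.4/233280 = 0.001948.

0.001948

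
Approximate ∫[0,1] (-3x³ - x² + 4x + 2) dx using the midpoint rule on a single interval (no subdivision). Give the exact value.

3.375

M = (b−a)·f(0.5) = 1·(3.375) = 3.375.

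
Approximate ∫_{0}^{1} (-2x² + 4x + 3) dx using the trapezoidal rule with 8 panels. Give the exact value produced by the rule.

4.328125

h = (1 − 0)/8 = 0.125.
Nodes x₀,…,x₈ = 0, 0.125, 0.25, 0.375, 0.5, 0.625, 0.75, 0.875, 1.
f(x) = -2x² + 4x + 3: f₀=3, f₁=3.46875, f₂=3.875, f₃=4.21875, f₄=4.5, f₅=4.71875, f₆=4.875, f₇=4.96875, f₈=5.
(h/2)·[f₀ + 2f₁ + 2f₂ + 2f₃ + 2f₄ + 2f₅ + 2f₆ + 2f₇ + f₈] = 0.0625·(69.25) = 4.328125.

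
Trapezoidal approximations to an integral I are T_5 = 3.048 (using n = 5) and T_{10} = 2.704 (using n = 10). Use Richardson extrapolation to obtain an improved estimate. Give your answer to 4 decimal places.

2.5893

R = (4·T_{10} − T_5) / 3 = (4·2.704 − 3.048)/3 = (7.768)/3 = 2.5893.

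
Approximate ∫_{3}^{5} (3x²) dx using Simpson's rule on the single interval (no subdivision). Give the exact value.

S = (b−a)/6 · [f(3) + 4f(4) + f(5)] = 0.333333·[27 + 4·48 + 75] = 98.

98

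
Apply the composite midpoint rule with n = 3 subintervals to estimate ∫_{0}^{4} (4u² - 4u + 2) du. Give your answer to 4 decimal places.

h = (4 − 0)/3 = 1.333333.
Midpoints m₁,…,m₃ = 0.666667, 2, 3.333333.
f(m₁)=1.111111, f(m₂)=10, f(m₃)=33.111111.
h·[f(m₁) + f(m₂) + f(m₃)] = 1.333333·(44.222222) = 58.9630.

58.9630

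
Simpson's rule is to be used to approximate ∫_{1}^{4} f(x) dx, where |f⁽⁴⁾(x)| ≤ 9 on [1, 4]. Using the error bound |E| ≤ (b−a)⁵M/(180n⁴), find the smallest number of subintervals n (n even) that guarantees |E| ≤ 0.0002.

Need 2187/(180n⁴) ≤ 0.0002.
n⁴ ≥ 2187/(180·0.0002) = 60750 ⇒ n ≥ 15.6995, so the smallest even n is 16. (n must be even for Simpson's rule.)

16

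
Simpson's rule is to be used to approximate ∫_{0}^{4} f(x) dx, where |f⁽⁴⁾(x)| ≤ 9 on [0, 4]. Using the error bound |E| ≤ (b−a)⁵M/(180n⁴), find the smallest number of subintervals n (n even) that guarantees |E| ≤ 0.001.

16

Need 9216/(180n⁴) ≤ 0.001.
n⁴ ≥ 9216/(180·0.001) = 51200 ⇒ n ≥ 15.0424, so the smallest even n is 16. (n must be even for Simpson's rule.)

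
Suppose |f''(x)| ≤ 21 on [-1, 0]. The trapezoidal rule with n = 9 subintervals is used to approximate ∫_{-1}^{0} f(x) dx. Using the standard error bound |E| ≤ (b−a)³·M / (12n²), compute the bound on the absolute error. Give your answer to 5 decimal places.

0.02160

|E| ≤ (1)³·21 / (12·9²) = 21/972 = 0.02160.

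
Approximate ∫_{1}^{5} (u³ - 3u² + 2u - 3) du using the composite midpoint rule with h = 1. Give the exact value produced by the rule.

42

h = (5 − 1)/4 = 1.
Midpoints m₁,…,m₄ = 1.5, 2.5, 3.5, 4.5.
f(m₁)=-3.375, f(m₂)=-1.125, f(m₃)=10.125, f(m₄)=36.375.
h·[f(m₁) + f(m₂) + f(m₃) + f(m₄)] = 1·(42) = 42.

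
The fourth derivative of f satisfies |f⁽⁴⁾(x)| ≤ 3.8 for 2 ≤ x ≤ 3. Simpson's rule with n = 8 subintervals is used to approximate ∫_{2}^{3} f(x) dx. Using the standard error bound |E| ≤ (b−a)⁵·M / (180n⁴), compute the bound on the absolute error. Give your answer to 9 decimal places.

|E| ≤ (1)⁵·3.8 / (180·8⁴) = 3.8/737280 = 0.000005154.

0.000005154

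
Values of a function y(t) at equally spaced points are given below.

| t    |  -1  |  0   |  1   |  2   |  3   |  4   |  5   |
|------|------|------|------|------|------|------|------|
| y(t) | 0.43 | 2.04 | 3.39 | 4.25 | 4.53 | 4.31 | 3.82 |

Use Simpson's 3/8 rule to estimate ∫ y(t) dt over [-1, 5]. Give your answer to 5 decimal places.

20.83500

h = 1, n = 6.
(3h/8)·[y₀ + 3y₁ + 3y₂ + 2y₃ + 3y₄ + 3y₅ + y₆] = 0.375·(55.56) = 20.83500.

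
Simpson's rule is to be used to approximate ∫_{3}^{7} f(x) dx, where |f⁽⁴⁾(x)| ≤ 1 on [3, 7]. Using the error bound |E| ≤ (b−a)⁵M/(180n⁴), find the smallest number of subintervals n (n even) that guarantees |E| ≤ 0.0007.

10

Need 1024/(180n⁴) ≤ 0.0007.
n⁴ ≥ 1024/(180·0.0007) = 8126.98 ⇒ n ≥ 9.4947, so the smallest even n is 10. (n must be even for Simpson's rule.)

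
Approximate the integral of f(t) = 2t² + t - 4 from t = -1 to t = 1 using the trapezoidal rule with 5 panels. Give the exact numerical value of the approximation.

h = (1 − (-1))/5 = 0.4.
Nodes t₀,…,t₅ = -1, -0.6, -0.2, 0.2, 0.6, 1.
f(t) = 2t² + t - 4: f₀=-3, f₁=-3.88, f₂=-4.12, f₃=-3.72, f₄=-2.68, f₅=-1.
(h/2)·[f₀ + 2f₁ + 2f₂ + 2f₃ + 2f₄ + f₅] = 0.2·(-32.8) = -6.56.

-6.56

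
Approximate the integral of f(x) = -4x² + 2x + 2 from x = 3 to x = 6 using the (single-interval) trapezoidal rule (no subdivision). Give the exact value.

T = (b−a)/2 · [f(3) + f(6)] = 1.5·[(-28) + (-130)] = -237.

-237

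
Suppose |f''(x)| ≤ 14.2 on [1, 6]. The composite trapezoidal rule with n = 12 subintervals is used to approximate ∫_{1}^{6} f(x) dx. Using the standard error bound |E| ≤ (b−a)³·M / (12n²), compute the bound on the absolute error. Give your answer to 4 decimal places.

1.0272

|E| ≤ (5)³·14.2 / (12·12²) = 1775/1728 = 1.0272.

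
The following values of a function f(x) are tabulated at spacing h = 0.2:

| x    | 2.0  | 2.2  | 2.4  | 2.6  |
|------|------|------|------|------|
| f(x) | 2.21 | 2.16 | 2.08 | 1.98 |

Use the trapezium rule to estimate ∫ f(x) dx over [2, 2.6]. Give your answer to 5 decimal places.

h = 0.2, n = 3.
(h/2)·[y₀ + 2y₁ + 2y₂ + y₃] = 0.1·(12.67) = 1.26700.

1.26700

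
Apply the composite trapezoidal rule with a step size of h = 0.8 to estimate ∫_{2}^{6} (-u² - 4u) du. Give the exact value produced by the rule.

-133.76

h = (6 − 2)/5 = 0.8.
Nodes u₀,…,u₅ = 2, 2.8, 3.6, 4.4, 5.2, 6.
f(u) = -u² - 4u: f₀=-12, f₁=-19.04, f₂=-27.36, f₃=-36.96, f₄=-47.84, f₅=-60.
(h/2)·[f₀ + 2f₁ + 2f₂ + 2f₃ + 2f₄ + f₅] = 0.4·(-334.4) = -133.76.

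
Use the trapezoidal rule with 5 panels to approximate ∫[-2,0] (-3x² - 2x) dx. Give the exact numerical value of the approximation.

-4.16

h = (0 − (-2))/5 = 0.4.
Nodes x₀,…,x₅ = -2, -1.6, -1.2, -0.8, -0.4, 0.
f(x) = -3x² - 2x: f₀=-8, f₁=-4.48, f₂=-1.92, f₃=-0.32, f₄=0.32, f₅=0.
(h/2)·[f₀ + 2f₁ + 2f₂ + 2f₃ + 2f₄ + f₅] = 0.2·(-20.8) = -4.16.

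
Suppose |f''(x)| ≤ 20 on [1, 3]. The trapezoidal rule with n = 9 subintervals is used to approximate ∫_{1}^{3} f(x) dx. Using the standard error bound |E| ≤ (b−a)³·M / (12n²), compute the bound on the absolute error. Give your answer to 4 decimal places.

|E| ≤ (2)³·20 / (12·9²) = 160/972 = 0.1646.

0.1646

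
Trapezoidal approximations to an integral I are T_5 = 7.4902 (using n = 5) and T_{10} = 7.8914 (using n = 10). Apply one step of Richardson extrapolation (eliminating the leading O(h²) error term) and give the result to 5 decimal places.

R = (4·T_{10} − T_5) / 3 = (4·7.8914 − 7.4902)/3 = (24.0754)/3 = 8.02513.

8.02513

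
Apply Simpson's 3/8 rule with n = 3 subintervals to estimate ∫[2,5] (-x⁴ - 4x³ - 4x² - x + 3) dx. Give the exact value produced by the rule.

h = (5 − 2)/3 = 1.
Nodes x₀,…,x₃ = 2, 3, 4, 5.
f(x) = -x⁴ - 4x³ - 4x² - x + 3: f₀=-63, f₁=-225, f₂=-577, f₃=-1227.
(3h/8)·[f₀ + 3f₁ + 3f₂ + f₃] = 0.375·(-3696) = -1386.

-1386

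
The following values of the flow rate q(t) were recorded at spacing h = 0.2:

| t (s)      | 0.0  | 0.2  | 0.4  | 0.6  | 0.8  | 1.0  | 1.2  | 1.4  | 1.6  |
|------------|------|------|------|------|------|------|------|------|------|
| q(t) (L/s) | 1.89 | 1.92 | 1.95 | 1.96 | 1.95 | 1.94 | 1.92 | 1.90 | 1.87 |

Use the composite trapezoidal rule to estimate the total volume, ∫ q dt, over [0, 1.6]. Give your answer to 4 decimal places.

3.0840

h = 0.2, n = 8.
(h/2)·[y₀ + 2y₁ + 2y₂ + 2y₃ + 2y₄ + 2y₅ + 2y₆ + 2y₇ + y₈] = 0.1·(30.84) = 3.0840.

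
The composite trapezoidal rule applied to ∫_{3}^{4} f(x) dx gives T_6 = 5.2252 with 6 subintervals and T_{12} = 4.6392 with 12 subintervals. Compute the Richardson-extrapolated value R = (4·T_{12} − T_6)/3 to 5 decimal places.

R = (4·T_{12} − T_6) / 3 = (4·4.6392 − 5.2252)/3 = (13.3316)/3 = 4.44387.

4.44387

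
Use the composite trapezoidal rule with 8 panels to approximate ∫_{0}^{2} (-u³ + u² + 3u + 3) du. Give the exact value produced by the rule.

10.625

h = (2 − 0)/8 = 0.25.
Nodes u₀,…,u₈ = 0, 0.25, 0.5, 0.75, 1, 1.25, 1.5, 1.75, 2.
f(u) = -u³ + u² + 3u + 3: f₀=3, f₁=3.796875, f₂=4.625, f₃=5.390625, f₄=6, f₅=6.359375, f₆=6.375, f₇=5.953125, f₈=5.
(h/2)·[f₀ + 2f₁ + 2f₂ + 2f₃ + 2f₄ + 2f₅ + 2f₆ + 2f₇ + f₈] = 0.125·(85) = 10.625.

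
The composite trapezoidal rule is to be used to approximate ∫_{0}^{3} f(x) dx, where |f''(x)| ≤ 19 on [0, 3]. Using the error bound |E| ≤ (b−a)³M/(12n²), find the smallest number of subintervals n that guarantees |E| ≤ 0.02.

Need 513/(12n²) ≤ 0.02.
n² ≥ 513/(12·0.02) = 2137.5 ⇒ n ≥ 46.2331, so the smallest n is 47.

47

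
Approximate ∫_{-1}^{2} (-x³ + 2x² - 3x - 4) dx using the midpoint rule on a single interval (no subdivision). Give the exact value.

-15.375

M = (b−a)·f(0.5) = 3·(-5.125) = -15.375.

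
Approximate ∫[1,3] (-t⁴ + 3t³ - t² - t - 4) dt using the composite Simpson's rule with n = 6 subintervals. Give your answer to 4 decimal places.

-9.0700

h = (3 − 1)/6 = 0.333333.
Nodes t₀,…,t₆ = 1, 1.333333, 1.666667, 2, 2.333333, 2.666667, 3.
f(t) = -t⁴ + 3t³ - t² - t - 4: f₀=-4, f₁=-3.160494, f₂=-2.271605, f₃=-2, f₄=-3.308642, f₅=-7.456790, f₆=-16.
(h/3)·[f₀ + 4f₁ + 2f₂ + 4f₃ + 2f₄ + 4f₅ + f₆] = 0.111111·(-81.629630) = -9.0700.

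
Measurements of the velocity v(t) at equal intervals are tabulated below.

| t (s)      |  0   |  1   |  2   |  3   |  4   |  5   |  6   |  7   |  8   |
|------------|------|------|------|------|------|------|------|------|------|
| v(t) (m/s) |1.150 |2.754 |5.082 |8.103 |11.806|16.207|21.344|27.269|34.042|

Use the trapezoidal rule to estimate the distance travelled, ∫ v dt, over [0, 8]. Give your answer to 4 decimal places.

110.1610

h = 1, n = 8.
(h/2)·[y₀ + 2y₁ + 2y₂ + 2y₃ + 2y₄ + 2y₅ + 2y₆ + 2y₇ + y₈] = 0.5·(220.322) = 110.1610.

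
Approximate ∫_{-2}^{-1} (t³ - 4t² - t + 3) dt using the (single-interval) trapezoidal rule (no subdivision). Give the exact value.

-10

T = (b−a)/2 · [f(-2) + f(-1)] = 0.5·[(-19) + (-1)] = -10.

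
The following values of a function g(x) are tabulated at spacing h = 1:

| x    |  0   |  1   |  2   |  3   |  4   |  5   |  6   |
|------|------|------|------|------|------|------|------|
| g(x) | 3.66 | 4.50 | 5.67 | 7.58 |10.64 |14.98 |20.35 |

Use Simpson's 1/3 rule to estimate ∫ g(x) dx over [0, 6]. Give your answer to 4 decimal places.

54.9567

h = 1, n = 6.
(h/3)·[y₀ + 4y₁ + 2y₂ + 4y₃ + 2y₄ + 4y₅ + y₆] = 0.333333·(164.87) = 54.9567.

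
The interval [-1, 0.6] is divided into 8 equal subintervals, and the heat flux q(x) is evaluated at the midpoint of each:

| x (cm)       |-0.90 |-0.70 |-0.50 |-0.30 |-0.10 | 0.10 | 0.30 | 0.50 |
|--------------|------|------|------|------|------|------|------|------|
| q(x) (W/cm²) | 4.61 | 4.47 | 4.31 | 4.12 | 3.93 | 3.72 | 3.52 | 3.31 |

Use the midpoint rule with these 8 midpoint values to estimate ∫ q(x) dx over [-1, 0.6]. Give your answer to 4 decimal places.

6.3980

h = 0.2, n = 8.
h·[y(m₁) + y(m₂) + y(m₃) + y(m₄) + y(m₅) + y(m₆) + y(m₇) + y(m₈)] = 0.2·(31.99) = 6.3980.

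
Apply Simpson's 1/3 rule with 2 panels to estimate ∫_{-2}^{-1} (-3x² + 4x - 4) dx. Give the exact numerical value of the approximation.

h = (-1 − (-2))/2 = 0.5.
Nodes x₀,…,x₂ = -2, -1.5, -1.
f(x) = -3x² + 4x - 4: f₀=-24, f₁=-16.75, f₂=-11.
(h/3)·[f₀ + 4f₁ + f₂] = 0.166667·(-102) = -17.

-17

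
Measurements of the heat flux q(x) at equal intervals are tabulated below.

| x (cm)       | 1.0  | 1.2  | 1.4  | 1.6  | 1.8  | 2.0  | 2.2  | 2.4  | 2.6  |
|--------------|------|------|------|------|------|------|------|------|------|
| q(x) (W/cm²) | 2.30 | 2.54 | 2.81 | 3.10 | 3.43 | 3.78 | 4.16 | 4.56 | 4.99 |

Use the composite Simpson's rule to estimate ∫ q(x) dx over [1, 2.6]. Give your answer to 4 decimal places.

h = 0.2, n = 8.
(h/3)·[y₀ + 4y₁ + 2y₂ + 4y₃ + 2y₄ + 4y₅ + 2y₆ + 4y₇ + y₈] = 0.066667·(84.01) = 5.6007.

5.6007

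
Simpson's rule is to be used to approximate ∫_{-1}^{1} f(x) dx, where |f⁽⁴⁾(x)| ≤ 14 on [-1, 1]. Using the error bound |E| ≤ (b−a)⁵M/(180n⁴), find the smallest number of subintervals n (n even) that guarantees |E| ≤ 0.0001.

Need 448/(180n⁴) ≤ 0.0001.
n⁴ ≥ 448/(180·0.0001) = 24888.9 ⇒ n ≥ 12.5603, so the smallest even n is 14. (n must be even for Simpson's rule.)

14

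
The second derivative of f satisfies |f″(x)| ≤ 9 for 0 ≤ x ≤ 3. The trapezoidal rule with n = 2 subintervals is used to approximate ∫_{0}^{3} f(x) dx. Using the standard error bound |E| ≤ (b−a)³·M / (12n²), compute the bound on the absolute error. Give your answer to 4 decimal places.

5.0625

|E| ≤ (3)³·9 / (12·2²) = 243/48 = 5.0625.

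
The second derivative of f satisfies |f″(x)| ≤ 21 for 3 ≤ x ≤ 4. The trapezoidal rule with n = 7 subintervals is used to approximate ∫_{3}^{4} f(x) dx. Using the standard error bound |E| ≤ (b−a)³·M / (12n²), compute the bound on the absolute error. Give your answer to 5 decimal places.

|E| ≤ (1)³·21 / (12·7²) = 21/588 = 0.03571.

0.03571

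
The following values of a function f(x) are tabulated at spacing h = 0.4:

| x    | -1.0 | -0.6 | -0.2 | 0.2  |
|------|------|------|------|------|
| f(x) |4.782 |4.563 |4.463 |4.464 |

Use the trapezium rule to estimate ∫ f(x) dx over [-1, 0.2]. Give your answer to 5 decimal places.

5.45960

h = 0.4, n = 3.
(h/2)·[y₀ + 2y₁ + 2y₂ + y₃] = 0.2·(27.298) = 5.45960.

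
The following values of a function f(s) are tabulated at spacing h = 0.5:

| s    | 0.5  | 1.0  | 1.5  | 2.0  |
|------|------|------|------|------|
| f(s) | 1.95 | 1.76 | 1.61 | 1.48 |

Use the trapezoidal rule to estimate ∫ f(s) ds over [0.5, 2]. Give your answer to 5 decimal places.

h = 0.5, n = 3.
(h/2)·[y₀ + 2y₁ + 2y₂ + y₃] = 0.25·(10.17) = 2.54250.

2.54250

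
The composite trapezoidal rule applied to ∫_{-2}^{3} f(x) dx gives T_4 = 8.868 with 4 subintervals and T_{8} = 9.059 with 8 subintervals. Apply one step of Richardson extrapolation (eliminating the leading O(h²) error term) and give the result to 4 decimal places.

9.1227

R = (4·T_{8} − T_4) / 3 = (4·9.059 − 8.868)/3 = (27.368)/3 = 9.1227.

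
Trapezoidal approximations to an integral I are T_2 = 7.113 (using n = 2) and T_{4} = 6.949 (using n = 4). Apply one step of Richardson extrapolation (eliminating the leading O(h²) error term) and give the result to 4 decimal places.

R = (4·T_{4} − T_2) / 3 = (4·6.949 − 7.113)/3 = (20.683)/3 = 6.8943.

6.8943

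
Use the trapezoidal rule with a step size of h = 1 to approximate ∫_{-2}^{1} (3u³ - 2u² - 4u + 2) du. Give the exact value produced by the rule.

-8.5

h = (1 − (-2))/3 = 1.
Nodes u₀,…,u₃ = -2, -1, 0, 1.
f(u) = 3u³ - 2u² - 4u + 2: f₀=-22, f₁=1, f₂=2, f₃=-1.
(h/2)·[f₀ + 2f₁ + 2f₂ + f₃] = 0.5·(-17) = -8.5.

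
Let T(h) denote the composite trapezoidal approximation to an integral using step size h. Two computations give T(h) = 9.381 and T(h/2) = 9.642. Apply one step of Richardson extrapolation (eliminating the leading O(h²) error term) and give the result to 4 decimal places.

9.7290

R = (4·T(h/2) − T(h)) / 3 = (4·9.642 − 9.381)/3 = (29.187)/3 = 9.7290.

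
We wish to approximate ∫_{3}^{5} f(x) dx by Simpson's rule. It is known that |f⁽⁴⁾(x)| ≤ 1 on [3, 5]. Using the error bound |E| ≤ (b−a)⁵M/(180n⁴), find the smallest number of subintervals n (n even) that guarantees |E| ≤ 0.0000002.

Need 32/(180n⁴) ≤ 0.0000002.
n⁴ ≥ 32/(180·0.0000002) = 888889 ⇒ n ≥ 30.7052, so the smallest even n is 32. (n must be even for Simpson's rule.)

32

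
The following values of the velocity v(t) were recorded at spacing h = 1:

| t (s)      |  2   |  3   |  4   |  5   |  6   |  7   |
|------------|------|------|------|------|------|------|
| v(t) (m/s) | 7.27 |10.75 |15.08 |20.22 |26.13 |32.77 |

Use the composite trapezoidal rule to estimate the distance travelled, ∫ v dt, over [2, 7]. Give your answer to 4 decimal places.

92.2000

h = 1, n = 5.
(h/2)·[y₀ + 2y₁ + 2y₂ + 2y₃ + 2y₄ + y₅] = 0.5·(184.40) = 92.2000.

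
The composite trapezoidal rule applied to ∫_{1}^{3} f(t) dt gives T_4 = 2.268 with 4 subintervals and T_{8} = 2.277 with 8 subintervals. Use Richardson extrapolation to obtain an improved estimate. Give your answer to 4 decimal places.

2.2800

R = (4·T_{8} − T_4) / 3 = (4·2.277 − 2.268)/3 = (6.840)/3 = 2.2800.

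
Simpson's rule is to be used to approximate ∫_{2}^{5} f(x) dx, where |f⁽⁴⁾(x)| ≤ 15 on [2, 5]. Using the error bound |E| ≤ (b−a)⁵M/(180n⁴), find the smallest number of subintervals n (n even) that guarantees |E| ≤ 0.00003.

Need 3645/(180n⁴) ≤ 0.00003.
n⁴ ≥ 3645/(180·0.00003) = 675000 ⇒ n ≥ 28.6633, so the smallest even n is 30. (n must be even for Simpson's rule.)

30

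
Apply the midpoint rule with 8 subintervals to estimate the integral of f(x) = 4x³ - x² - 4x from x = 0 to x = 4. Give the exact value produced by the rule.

h = (4 − 0)/8 = 0.5.
Midpoints m₁,…,m₈ = 0.25, 0.75, 1.25, 1.75, 2.25, 2.75, 3.25, 3.75.
f(m₁)=-1, f(m₂)=-1.875, f(m₃)=1.25, f(m₄)=11.375, f(m₅)=31.5, f(m₆)=64.625, f(m₇)=113.75, f(m₈)=181.875.
h·[f(m₁) + f(m₂) + f(m₃) + f(m₄) + f(m₅) + f(m₆) + f(m₇) + f(m₈)] = 0.5·(401.5) = 200.75.

200.75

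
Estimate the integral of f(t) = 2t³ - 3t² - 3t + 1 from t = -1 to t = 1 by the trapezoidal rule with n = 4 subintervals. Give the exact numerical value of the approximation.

-0.25

h = (1 − (-1))/4 = 0.5.
Nodes t₀,…,t₄ = -1, -0.5, 0, 0.5, 1.
f(t) = 2t³ - 3t² - 3t + 1: f₀=-1, f₁=1.5, f₂=1, f₃=-1, f₄=-3.
(h/2)·[f₀ + 2f₁ + 2f₂ + 2f₃ + f₄] = 0.25·(-1) = -0.25.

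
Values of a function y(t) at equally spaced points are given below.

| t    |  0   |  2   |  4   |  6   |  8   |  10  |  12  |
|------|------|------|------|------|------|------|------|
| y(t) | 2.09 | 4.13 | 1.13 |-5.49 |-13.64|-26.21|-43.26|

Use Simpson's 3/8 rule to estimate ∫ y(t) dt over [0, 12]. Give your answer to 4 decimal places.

-116.9400

h = 2, n = 6.
(3h/8)·[y₀ + 3y₁ + 3y₂ + 2y₃ + 3y₄ + 3y₅ + y₆] = 0.75·(-155.92) = -116.9400.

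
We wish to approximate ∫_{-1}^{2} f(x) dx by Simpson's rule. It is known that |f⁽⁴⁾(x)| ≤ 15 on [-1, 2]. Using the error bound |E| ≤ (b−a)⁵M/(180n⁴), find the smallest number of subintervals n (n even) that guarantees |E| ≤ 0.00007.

Need 3645/(180n⁴) ≤ 0.00007.
n⁴ ≥ 3645/(180·0.00007) = 289286 ⇒ n ≥ 23.1917, so the smallest even n is 24. (n must be even for Simpson's rule.)

24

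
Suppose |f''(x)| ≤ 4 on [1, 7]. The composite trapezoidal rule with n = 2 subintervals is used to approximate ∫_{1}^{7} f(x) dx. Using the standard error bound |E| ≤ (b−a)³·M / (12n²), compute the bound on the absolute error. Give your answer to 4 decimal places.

|E| ≤ (6)³·4 / (12·2²) = 864/48 = 18.0000.

18.0000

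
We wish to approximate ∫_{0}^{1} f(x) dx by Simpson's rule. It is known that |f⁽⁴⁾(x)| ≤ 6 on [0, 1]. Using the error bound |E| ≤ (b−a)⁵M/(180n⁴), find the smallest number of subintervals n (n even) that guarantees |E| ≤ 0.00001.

8

Need 6/(180n⁴) ≤ 0.00001.
n⁴ ≥ 6/(180·0.00001) = 3333.33 ⇒ n ≥ 7.5984, so the smallest even n is 8. (n must be even for Simpson's rule.)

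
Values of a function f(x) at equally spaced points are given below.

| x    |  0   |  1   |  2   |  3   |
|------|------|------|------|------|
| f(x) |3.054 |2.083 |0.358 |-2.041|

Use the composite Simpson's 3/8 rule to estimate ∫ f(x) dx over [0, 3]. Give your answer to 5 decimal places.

3.12600

h = 1, n = 3.
(3h/8)·[y₀ + 3y₁ + 3y₂ + y₃] = 0.375·(8.336) = 3.12600.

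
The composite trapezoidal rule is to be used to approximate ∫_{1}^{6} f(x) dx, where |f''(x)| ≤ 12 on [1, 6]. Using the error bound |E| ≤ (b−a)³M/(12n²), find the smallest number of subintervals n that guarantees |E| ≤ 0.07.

43

Need 1500/(12n²) ≤ 0.07.
n² ≥ 1500/(12·0.07) = 1785.71 ⇒ n ≥ 42.2577, so the smallest n is 43.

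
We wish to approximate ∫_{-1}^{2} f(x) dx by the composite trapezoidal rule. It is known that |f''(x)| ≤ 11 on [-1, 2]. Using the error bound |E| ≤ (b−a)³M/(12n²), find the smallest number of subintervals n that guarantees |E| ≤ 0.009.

53

Need 297/(12n²) ≤ 0.009.
n² ≥ 297/(12·0.009) = 2750 ⇒ n ≥ 52.4404, so the smallest n is 53.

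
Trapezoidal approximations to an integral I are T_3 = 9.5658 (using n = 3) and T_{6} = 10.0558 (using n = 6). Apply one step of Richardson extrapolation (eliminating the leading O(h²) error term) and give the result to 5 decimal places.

R = (4·T_{6} − T_3) / 3 = (4·10.0558 − 9.5658)/3 = (30.6574)/3 = 10.21913.

10.21913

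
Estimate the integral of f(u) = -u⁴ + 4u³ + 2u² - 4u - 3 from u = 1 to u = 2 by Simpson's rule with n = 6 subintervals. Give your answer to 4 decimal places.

4.4666

h = (2 − 1)/6 = 0.166667.
Nodes u₀,…,u₆ = 1, 1.166667, 1.333333, 1.5, 1.666667, 1.833333, 2.
f(u) = -u⁴ + 4u³ + 2u² - 4u - 3: f₀=-2, f₁=-0.445216, f₂=1.543210, f₃=3.9375, f₄=6.691358, f₅=9.739969, f₆=13.
(h/3)·[f₀ + 4f₁ + 2f₂ + 4f₃ + 2f₄ + 4f₅ + f₆] = 0.055556·(80.398148) = 4.4666.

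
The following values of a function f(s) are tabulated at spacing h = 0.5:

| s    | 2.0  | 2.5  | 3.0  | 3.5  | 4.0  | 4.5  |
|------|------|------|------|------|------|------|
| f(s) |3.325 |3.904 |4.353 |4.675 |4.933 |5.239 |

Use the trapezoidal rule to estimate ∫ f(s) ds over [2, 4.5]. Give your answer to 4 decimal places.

h = 0.5, n = 5.
(h/2)·[y₀ + 2y₁ + 2y₂ + 2y₃ + 2y₄ + y₅] = 0.25·(44.294) = 11.0735.

11.0735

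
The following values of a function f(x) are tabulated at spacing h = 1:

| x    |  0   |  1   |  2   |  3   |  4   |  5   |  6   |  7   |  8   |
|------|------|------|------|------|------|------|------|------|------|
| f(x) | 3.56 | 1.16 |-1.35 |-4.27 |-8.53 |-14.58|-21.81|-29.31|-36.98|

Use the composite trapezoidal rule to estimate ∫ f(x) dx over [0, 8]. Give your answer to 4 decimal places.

h = 1, n = 8.
(h/2)·[y₀ + 2y₁ + 2y₂ + 2y₃ + 2y₄ + 2y₅ + 2y₆ + 2y₇ + y₈] = 0.5·(-190.80) = -95.4000.

-95.4000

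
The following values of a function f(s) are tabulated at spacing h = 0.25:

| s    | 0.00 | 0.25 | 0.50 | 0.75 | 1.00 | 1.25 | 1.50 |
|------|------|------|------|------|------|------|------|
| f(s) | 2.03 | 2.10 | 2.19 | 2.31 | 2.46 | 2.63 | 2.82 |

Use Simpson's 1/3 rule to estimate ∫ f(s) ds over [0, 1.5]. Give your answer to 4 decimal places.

3.5258

h = 0.25, n = 6.
(h/3)·[y₀ + 4y₁ + 2y₂ + 4y₃ + 2y₄ + 4y₅ + y₆] = 0.083333·(42.31) = 3.5258.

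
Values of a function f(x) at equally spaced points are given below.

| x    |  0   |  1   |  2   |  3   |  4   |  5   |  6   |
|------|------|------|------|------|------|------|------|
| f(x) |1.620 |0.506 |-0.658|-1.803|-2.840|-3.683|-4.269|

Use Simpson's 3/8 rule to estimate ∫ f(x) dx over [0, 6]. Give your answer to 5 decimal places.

h = 1, n = 6.
(3h/8)·[y₀ + 3y₁ + 3y₂ + 2y₃ + 3y₄ + 3y₅ + y₆] = 0.375·(-26.280) = -9.85500.

-9.85500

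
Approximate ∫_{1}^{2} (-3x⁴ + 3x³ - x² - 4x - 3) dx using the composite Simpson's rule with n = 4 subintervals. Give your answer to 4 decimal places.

h = (2 − 1)/4 = 0.25.
Nodes x₀,…,x₄ = 1, 1.25, 1.5, 1.75, 2.
f(x) = -3x⁴ + 3x³ - x² - 4x - 3: f₀=-8, f₁=-11.02734375, f₂=-16.3125, f₃=-25.12109375, f₄=-39.
(h/3)·[f₀ + 4f₁ + 2f₂ + 4f₃ + f₄] = 0.083333·(-224.21875) = -18.6849.

-18.6849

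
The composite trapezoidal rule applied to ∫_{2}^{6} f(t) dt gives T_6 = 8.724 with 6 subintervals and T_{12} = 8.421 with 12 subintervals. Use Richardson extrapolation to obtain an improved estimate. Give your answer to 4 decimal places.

R = (4·T_{12} − T_6) / 3 = (4·8.421 − 8.724)/3 = (24.960)/3 = 8.3200.

8.3200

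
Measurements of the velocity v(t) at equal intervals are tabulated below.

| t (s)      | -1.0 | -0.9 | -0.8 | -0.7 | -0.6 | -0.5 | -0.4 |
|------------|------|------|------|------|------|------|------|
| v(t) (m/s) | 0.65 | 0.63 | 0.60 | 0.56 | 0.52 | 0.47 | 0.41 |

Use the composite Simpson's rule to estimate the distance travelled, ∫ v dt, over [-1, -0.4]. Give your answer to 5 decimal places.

0.33133

h = 0.1, n = 6.
(h/3)·[y₀ + 4y₁ + 2y₂ + 4y₃ + 2y₄ + 4y₅ + y₆] = 0.033333·(9.94) = 0.33133.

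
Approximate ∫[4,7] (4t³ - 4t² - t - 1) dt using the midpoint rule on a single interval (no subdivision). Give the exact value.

M = (b−a)·f(5.5) = 3·(538) = 1614.

1614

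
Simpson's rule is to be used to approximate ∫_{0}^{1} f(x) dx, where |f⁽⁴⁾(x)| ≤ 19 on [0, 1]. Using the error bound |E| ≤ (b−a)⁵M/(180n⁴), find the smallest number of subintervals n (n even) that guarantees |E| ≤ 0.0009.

4

Need 19/(180n⁴) ≤ 0.0009.
n⁴ ≥ 19/(180·0.0009) = 117.284 ⇒ n ≥ 3.2909, so the smallest even n is 4. (n must be even for Simpson's rule.)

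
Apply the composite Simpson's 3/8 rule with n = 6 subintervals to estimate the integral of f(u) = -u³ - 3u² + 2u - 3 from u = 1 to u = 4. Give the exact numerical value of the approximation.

h = (4 − 1)/6 = 0.5.
Nodes u₀,…,u₆ = 1, 1.5, 2, 2.5, 3, 3.5, 4.
f(u) = -u³ - 3u² + 2u - 3: f₀=-5, f₁=-10.125, f₂=-19, f₃=-32.375, f₄=-51, f₅=-75.625, f₆=-107.
(3h/8)·[f₀ + 3f₁ + 3f₂ + 2f₃ + 3f₄ + 3f₅ + f₆] = 0.1875·(-644) = -120.75.

-120.75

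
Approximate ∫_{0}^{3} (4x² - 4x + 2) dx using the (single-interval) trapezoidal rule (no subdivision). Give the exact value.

42

T = (b−a)/2 · [f(0) + f(3)] = 1.5·[2 + 26] = 42.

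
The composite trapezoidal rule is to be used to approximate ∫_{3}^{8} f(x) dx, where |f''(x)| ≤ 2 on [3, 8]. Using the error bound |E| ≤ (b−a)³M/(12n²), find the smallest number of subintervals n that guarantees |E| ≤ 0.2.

Need 250/(12n²) ≤ 0.2.
n² ≥ 250/(12·0.2) = 104.167 ⇒ n ≥ 10.2062, so the smallest n is 11.

11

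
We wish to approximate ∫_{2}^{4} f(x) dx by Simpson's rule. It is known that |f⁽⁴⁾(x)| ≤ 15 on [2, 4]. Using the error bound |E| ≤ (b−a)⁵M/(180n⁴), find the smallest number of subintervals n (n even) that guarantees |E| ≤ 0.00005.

Need 480/(180n⁴) ≤ 0.00005.
n⁴ ≥ 480/(180·0.00005) = 53333.3 ⇒ n ≥ 15.1967, so the smallest even n is 16. (n must be even for Simpson's rule.)

16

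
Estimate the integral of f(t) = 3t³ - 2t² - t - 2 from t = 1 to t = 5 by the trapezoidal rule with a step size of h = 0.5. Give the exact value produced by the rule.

369.5

h = (5 − 1)/8 = 0.5.
Nodes t₀,…,t₈ = 1, 1.5, 2, 2.5, 3, 3.5, 4, 4.5, 5.
f(t) = 3t³ - 2t² - t - 2: f₀=-2, f₁=2.125, f₂=12, f₃=29.875, f₄=58, f₅=98.625, f₆=154, f₇=226.375, f₈=318.
(h/2)·[f₀ + 2f₁ + 2f₂ + 2f₃ + 2f₄ + 2f₅ + 2f₆ + 2f₇ + f₈] = 0.25·(1478) = 369.5.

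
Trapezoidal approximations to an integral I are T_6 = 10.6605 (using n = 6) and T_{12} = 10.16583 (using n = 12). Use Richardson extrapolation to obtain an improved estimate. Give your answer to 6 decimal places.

R = (4·T_{12} − T_6) / 3 = (4·10.16583 − 10.6605)/3 = (30.00282)/3 = 10.000940.

10.000940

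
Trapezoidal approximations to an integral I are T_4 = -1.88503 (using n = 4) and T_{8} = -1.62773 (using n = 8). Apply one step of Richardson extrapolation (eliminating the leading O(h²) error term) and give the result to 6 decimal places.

-1.541963

R = (4·T_{8} − T_4) / 3 = (4·(-1.62773) − (-1.88503))/3 = (-4.62589)/3 = -1.541963.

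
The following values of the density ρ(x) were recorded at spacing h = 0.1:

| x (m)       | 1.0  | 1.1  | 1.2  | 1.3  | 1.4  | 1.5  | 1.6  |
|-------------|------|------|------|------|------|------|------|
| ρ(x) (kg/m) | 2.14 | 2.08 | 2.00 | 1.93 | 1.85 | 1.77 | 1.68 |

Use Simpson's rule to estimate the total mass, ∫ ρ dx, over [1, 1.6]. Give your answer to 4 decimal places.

1.1547

h = 0.1, n = 6.
(h/3)·[y₀ + 4y₁ + 2y₂ + 4y₃ + 2y₄ + 4y₅ + y₆] = 0.033333·(34.64) = 1.1547.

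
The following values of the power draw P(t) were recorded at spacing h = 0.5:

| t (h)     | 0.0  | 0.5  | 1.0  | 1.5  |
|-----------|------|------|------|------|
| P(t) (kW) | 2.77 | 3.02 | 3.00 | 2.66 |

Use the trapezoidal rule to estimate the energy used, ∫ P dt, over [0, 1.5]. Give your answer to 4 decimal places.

4.3675

h = 0.5, n = 3.
(h/2)·[y₀ + 2y₁ + 2y₂ + y₃] = 0.25·(17.47) = 4.3675.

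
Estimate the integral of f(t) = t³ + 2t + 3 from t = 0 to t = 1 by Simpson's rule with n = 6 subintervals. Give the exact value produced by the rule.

4.25

h = (1 − 0)/6 = 0.166667.
Nodes t₀,…,t₆ = 0, 0.166667, 0.333333, 0.5, 0.666667, 0.833333, 1.
f(t) = t³ + 2t + 3: f₀=3, f₁=3.337963, f₂=3.703704, f₃=4.125, f₄=4.629630, f₅=5.245370, f₆=6.
(h/3)·[f₀ + 4f₁ + 2f₂ + 4f₃ + 2f₄ + 4f₅ + f₆] = 0.055556·(76.5) = 4.25.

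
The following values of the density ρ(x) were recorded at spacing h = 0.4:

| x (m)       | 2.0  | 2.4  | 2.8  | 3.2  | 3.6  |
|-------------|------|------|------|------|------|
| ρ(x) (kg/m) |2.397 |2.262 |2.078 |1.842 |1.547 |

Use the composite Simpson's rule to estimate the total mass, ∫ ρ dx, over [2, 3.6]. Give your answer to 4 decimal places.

h = 0.4, n = 4.
(h/3)·[y₀ + 4y₁ + 2y₂ + 4y₃ + y₄] = 0.133333·(24.516) = 3.2688.

3.2688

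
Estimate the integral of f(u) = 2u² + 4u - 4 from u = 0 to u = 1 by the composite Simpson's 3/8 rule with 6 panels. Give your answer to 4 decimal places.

-1.3333

h = (1 − 0)/6 = 0.166667.
Nodes u₀,…,u₆ = 0, 0.166667, 0.333333, 0.5, 0.666667, 0.833333, 1.
f(u) = 2u² + 4u - 4: f₀=-4, f₁=-3.277778, f₂=-2.444444, f₃=-1.5, f₄=-0.444444, f₅=0.722222, f₆=2.
(3h/8)·[f₀ + 3f₁ + 3f₂ + 2f₃ + 3f₄ + 3f₅ + f₆] = 0.0625·(-21.333333) = -1.3333.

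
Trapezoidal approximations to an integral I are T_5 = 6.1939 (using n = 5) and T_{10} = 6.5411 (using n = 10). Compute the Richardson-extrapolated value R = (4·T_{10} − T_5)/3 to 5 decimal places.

R = (4·T_{10} − T_5) / 3 = (4·6.5411 − 6.1939)/3 = (19.9705)/3 = 6.65683.

6.65683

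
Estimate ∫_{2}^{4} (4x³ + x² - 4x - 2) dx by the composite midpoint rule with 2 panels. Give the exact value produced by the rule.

h = (4 − 2)/2 = 1.
Midpoints m₁,…,m₂ = 2.5, 3.5.
f(m₁)=56.75, f(m₂)=167.75.
h·[f(m₁) + f(m₂)] = 1·(224.5) = 224.5.

224.5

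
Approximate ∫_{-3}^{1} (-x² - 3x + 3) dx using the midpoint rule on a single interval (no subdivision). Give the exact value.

20

M = (b−a)·f(-1) = 4·(5) = 20.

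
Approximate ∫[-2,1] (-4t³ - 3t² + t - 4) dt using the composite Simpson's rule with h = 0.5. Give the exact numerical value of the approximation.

h = (1 − (-2))/6 = 0.5.
Nodes t₀,…,t₆ = -2, -1.5, -1, -0.5, 0, 0.5, 1.
f(t) = -4t³ - 3t² + t - 4: f₀=14, f₁=1.25, f₂=-4, f₃=-4.75, f₄=-4, f₅=-4.75, f₆=-10.
(h/3)·[f₀ + 4f₁ + 2f₂ + 4f₃ + 2f₄ + 4f₅ + f₆] = 0.166667·(-45) = -7.5.

-7.5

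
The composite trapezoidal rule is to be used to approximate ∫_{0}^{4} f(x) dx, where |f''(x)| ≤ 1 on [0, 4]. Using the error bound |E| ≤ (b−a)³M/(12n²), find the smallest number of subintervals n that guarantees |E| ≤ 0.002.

52

Need 64/(12n²) ≤ 0.002.
n² ≥ 64/(12·0.002) = 2666.67 ⇒ n ≥ 51.6398, so the smallest n is 52.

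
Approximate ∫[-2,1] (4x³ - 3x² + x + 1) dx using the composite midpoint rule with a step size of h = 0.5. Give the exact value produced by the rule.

h = (1 − (-2))/6 = 0.5.
Midpoints m₁,…,m₆ = -1.75, -1.25, -0.75, -0.25, 0.25, 0.75.
f(m₁)=-31.375, f(m₂)=-12.75, f(m₃)=-3.125, f(m₄)=0.5, f(m₅)=1.125, f(m₆)=1.75.
h·[f(m₁) + f(m₂) + f(m₃) + f(m₄) + f(m₅) + f(m₆)] = 0.5·(-43.875) = -21.9375.

-21.9375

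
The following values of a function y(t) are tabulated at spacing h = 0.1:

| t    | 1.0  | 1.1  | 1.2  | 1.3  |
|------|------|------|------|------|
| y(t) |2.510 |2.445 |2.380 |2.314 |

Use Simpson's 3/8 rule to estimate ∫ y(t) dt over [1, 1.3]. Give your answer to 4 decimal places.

0.7237

h = 0.1, n = 3.
(3h/8)·[y₀ + 3y₁ + 3y₂ + y₃] = 0.0375·(19.299) = 0.7237.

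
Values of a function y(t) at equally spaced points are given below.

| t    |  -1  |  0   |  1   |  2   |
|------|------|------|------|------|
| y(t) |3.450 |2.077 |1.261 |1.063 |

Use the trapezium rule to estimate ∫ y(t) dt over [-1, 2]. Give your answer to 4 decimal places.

5.5945

h = 1, n = 3.
(h/2)·[y₀ + 2y₁ + 2y₂ + y₃] = 0.5·(11.189) = 5.5945.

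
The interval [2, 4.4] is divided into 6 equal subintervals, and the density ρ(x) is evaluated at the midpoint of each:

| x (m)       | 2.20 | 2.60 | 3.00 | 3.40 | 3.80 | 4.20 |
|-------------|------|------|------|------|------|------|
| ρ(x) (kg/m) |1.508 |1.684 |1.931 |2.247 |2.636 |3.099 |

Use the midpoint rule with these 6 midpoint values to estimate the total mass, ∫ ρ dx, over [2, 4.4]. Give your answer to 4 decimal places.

5.2420

h = 0.4, n = 6.
h·[y(m₁) + y(m₂) + y(m₃) + y(m₄) + y(m₅) + y(m₆)] = 0.4·(13.105) = 5.2420.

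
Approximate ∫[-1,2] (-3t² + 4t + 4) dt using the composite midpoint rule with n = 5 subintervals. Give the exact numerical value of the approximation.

h = (2 − (-1))/5 = 0.6.
Midpoints m₁,…,m₅ = -0.7, -0.1, 0.5, 1.1, 1.7.
f(m₁)=-0.27, f(m₂)=3.57, f(m₃)=5.25, f(m₄)=4.77, f(m₅)=2.13.
h·[f(m₁) + f(m₂) + f(m₃) + f(m₄) + f(m₅)] = 0.6·(15.45) = 9.27.

9.27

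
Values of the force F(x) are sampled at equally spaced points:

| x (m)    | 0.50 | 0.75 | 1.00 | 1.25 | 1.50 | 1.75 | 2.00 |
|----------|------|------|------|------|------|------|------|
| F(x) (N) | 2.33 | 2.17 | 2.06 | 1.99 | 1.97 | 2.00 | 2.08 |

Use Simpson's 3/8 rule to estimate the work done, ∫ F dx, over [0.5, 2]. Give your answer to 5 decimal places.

h = 0.25, n = 6.
(3h/8)·[y₀ + 3y₁ + 3y₂ + 2y₃ + 3y₄ + 3y₅ + y₆] = 0.09375·(32.99) = 3.09281.

3.09281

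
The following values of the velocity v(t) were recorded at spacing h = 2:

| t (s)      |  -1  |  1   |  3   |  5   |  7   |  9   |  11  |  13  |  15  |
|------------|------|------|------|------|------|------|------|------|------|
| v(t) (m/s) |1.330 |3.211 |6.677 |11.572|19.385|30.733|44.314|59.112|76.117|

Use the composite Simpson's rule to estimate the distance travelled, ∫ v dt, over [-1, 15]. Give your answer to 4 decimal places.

h = 2, n = 8.
(h/3)·[y₀ + 4y₁ + 2y₂ + 4y₃ + 2y₄ + 4y₅ + 2y₆ + 4y₇ + y₈] = 0.666667·(636.711) = 424.4740.

424.4740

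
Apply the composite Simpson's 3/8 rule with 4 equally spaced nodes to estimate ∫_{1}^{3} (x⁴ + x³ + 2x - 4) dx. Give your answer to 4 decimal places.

h = (3 − 1)/3 = 0.666667.
Nodes x₀,…,x₃ = 1, 1.666667, 2.333333, 3.
f(x) = x⁴ + x³ + 2x - 4: f₀=0, f₁=11.679012, f₂=43.012346, f₃=110.
(3h/8)·[f₀ + 3f₁ + 3f₂ + f₃] = 0.25·(274.074074) = 68.5185.

68.5185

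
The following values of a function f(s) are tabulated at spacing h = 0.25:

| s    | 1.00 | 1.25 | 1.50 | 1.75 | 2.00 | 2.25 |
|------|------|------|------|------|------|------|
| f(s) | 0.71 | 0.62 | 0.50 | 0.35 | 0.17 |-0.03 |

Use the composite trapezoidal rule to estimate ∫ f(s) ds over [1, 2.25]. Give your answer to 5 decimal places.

h = 0.25, n = 5.
(h/2)·[y₀ + 2y₁ + 2y₂ + 2y₃ + 2y₄ + y₅] = 0.125·(3.96) = 0.49500.

0.49500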